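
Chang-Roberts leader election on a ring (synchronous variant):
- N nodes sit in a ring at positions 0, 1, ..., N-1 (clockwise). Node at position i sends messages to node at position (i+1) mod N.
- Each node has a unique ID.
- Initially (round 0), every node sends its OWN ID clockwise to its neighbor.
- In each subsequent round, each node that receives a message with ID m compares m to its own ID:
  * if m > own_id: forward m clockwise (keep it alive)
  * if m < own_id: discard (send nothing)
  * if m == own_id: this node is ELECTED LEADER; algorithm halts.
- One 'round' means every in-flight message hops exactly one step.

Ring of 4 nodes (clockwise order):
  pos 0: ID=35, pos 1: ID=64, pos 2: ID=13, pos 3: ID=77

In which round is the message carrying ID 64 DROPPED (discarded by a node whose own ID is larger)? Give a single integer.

Round 1: pos1(id64) recv 35: drop; pos2(id13) recv 64: fwd; pos3(id77) recv 13: drop; pos0(id35) recv 77: fwd
Round 2: pos3(id77) recv 64: drop; pos1(id64) recv 77: fwd
Round 3: pos2(id13) recv 77: fwd
Round 4: pos3(id77) recv 77: ELECTED
Message ID 64 originates at pos 1; dropped at pos 3 in round 2

Answer: 2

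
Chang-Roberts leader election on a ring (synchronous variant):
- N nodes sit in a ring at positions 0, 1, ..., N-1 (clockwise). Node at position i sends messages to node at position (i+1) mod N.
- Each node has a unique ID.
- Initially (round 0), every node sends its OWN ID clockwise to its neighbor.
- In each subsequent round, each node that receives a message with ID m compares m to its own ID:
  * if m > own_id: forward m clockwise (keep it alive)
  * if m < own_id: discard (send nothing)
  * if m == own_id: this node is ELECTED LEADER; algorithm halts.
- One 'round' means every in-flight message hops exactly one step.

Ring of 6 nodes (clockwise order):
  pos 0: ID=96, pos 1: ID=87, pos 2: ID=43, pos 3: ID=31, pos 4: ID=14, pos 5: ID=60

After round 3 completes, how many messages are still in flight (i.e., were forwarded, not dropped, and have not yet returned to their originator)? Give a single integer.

Round 1: pos1(id87) recv 96: fwd; pos2(id43) recv 87: fwd; pos3(id31) recv 43: fwd; pos4(id14) recv 31: fwd; pos5(id60) recv 14: drop; pos0(id96) recv 60: drop
Round 2: pos2(id43) recv 96: fwd; pos3(id31) recv 87: fwd; pos4(id14) recv 43: fwd; pos5(id60) recv 31: drop
Round 3: pos3(id31) recv 96: fwd; pos4(id14) recv 87: fwd; pos5(id60) recv 43: drop
After round 3: 2 messages still in flight

Answer: 2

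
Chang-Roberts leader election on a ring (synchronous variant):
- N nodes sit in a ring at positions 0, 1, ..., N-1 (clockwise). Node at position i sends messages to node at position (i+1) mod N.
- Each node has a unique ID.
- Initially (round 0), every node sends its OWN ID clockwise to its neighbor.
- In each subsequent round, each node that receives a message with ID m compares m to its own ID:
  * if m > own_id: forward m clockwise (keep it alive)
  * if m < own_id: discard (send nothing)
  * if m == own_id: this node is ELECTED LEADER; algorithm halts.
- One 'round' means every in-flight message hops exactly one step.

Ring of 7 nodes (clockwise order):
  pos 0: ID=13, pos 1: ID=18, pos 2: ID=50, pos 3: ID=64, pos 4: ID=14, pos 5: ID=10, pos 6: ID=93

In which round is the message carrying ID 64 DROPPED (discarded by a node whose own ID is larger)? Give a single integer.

Round 1: pos1(id18) recv 13: drop; pos2(id50) recv 18: drop; pos3(id64) recv 50: drop; pos4(id14) recv 64: fwd; pos5(id10) recv 14: fwd; pos6(id93) recv 10: drop; pos0(id13) recv 93: fwd
Round 2: pos5(id10) recv 64: fwd; pos6(id93) recv 14: drop; pos1(id18) recv 93: fwd
Round 3: pos6(id93) recv 64: drop; pos2(id50) recv 93: fwd
Round 4: pos3(id64) recv 93: fwd
Round 5: pos4(id14) recv 93: fwd
Round 6: pos5(id10) recv 93: fwd
Round 7: pos6(id93) recv 93: ELECTED
Message ID 64 originates at pos 3; dropped at pos 6 in round 3

Answer: 3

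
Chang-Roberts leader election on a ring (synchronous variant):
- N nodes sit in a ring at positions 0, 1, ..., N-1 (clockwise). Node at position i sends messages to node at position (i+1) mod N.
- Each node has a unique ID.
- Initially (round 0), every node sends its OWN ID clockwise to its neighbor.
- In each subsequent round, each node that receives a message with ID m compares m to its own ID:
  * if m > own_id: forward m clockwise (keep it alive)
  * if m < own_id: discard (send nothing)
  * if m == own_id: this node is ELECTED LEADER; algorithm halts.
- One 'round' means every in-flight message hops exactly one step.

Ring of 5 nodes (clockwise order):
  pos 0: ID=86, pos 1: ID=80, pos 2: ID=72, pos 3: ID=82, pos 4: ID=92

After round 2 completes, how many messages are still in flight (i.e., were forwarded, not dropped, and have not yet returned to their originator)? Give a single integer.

Round 1: pos1(id80) recv 86: fwd; pos2(id72) recv 80: fwd; pos3(id82) recv 72: drop; pos4(id92) recv 82: drop; pos0(id86) recv 92: fwd
Round 2: pos2(id72) recv 86: fwd; pos3(id82) recv 80: drop; pos1(id80) recv 92: fwd
After round 2: 2 messages still in flight

Answer: 2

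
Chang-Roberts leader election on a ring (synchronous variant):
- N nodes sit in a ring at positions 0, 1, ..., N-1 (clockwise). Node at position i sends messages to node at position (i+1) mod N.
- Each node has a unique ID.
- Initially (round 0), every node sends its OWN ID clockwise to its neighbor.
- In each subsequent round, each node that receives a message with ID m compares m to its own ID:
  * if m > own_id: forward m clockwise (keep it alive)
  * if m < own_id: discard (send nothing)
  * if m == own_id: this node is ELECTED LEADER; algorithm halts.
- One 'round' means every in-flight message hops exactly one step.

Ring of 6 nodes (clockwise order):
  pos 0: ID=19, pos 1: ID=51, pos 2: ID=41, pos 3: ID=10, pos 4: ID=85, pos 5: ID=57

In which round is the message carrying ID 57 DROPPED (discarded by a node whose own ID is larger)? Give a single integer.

Round 1: pos1(id51) recv 19: drop; pos2(id41) recv 51: fwd; pos3(id10) recv 41: fwd; pos4(id85) recv 10: drop; pos5(id57) recv 85: fwd; pos0(id19) recv 57: fwd
Round 2: pos3(id10) recv 51: fwd; pos4(id85) recv 41: drop; pos0(id19) recv 85: fwd; pos1(id51) recv 57: fwd
Round 3: pos4(id85) recv 51: drop; pos1(id51) recv 85: fwd; pos2(id41) recv 57: fwd
Round 4: pos2(id41) recv 85: fwd; pos3(id10) recv 57: fwd
Round 5: pos3(id10) recv 85: fwd; pos4(id85) recv 57: drop
Round 6: pos4(id85) recv 85: ELECTED
Message ID 57 originates at pos 5; dropped at pos 4 in round 5

Answer: 5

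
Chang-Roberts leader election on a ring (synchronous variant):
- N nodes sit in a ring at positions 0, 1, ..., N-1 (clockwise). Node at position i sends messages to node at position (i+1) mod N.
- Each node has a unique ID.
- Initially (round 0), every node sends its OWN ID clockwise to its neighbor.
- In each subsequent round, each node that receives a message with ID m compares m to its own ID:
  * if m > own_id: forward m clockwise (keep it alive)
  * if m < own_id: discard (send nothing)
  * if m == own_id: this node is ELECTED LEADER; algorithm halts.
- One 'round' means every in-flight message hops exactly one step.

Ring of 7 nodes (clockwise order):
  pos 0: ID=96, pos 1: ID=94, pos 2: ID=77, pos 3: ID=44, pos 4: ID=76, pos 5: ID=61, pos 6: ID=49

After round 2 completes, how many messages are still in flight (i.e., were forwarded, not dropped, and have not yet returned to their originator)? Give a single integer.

Answer: 4

Derivation:
Round 1: pos1(id94) recv 96: fwd; pos2(id77) recv 94: fwd; pos3(id44) recv 77: fwd; pos4(id76) recv 44: drop; pos5(id61) recv 76: fwd; pos6(id49) recv 61: fwd; pos0(id96) recv 49: drop
Round 2: pos2(id77) recv 96: fwd; pos3(id44) recv 94: fwd; pos4(id76) recv 77: fwd; pos6(id49) recv 76: fwd; pos0(id96) recv 61: drop
After round 2: 4 messages still in flight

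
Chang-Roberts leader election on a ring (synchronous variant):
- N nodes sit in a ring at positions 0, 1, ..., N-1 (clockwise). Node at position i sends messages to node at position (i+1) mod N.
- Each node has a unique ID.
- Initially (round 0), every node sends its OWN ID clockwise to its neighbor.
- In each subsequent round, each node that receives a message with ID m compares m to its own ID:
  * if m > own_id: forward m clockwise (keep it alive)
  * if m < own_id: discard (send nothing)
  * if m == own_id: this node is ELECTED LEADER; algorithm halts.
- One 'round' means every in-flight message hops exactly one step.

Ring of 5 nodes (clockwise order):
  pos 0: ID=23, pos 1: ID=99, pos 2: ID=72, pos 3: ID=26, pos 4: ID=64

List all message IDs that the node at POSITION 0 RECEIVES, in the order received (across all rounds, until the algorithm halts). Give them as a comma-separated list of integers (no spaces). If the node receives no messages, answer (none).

Answer: 64,72,99

Derivation:
Round 1: pos1(id99) recv 23: drop; pos2(id72) recv 99: fwd; pos3(id26) recv 72: fwd; pos4(id64) recv 26: drop; pos0(id23) recv 64: fwd
Round 2: pos3(id26) recv 99: fwd; pos4(id64) recv 72: fwd; pos1(id99) recv 64: drop
Round 3: pos4(id64) recv 99: fwd; pos0(id23) recv 72: fwd
Round 4: pos0(id23) recv 99: fwd; pos1(id99) recv 72: drop
Round 5: pos1(id99) recv 99: ELECTED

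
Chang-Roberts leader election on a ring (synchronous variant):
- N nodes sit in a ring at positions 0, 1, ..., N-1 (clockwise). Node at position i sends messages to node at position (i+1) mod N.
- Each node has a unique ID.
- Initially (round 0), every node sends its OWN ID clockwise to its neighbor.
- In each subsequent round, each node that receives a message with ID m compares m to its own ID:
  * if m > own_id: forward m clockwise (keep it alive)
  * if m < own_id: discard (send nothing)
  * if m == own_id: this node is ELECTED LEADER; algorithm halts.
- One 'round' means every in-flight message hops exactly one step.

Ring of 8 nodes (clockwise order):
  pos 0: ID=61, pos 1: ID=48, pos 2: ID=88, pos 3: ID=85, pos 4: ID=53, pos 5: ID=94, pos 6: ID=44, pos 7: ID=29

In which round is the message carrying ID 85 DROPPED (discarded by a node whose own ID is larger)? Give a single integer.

Answer: 2

Derivation:
Round 1: pos1(id48) recv 61: fwd; pos2(id88) recv 48: drop; pos3(id85) recv 88: fwd; pos4(id53) recv 85: fwd; pos5(id94) recv 53: drop; pos6(id44) recv 94: fwd; pos7(id29) recv 44: fwd; pos0(id61) recv 29: drop
Round 2: pos2(id88) recv 61: drop; pos4(id53) recv 88: fwd; pos5(id94) recv 85: drop; pos7(id29) recv 94: fwd; pos0(id61) recv 44: drop
Round 3: pos5(id94) recv 88: drop; pos0(id61) recv 94: fwd
Round 4: pos1(id48) recv 94: fwd
Round 5: pos2(id88) recv 94: fwd
Round 6: pos3(id85) recv 94: fwd
Round 7: pos4(id53) recv 94: fwd
Round 8: pos5(id94) recv 94: ELECTED
Message ID 85 originates at pos 3; dropped at pos 5 in round 2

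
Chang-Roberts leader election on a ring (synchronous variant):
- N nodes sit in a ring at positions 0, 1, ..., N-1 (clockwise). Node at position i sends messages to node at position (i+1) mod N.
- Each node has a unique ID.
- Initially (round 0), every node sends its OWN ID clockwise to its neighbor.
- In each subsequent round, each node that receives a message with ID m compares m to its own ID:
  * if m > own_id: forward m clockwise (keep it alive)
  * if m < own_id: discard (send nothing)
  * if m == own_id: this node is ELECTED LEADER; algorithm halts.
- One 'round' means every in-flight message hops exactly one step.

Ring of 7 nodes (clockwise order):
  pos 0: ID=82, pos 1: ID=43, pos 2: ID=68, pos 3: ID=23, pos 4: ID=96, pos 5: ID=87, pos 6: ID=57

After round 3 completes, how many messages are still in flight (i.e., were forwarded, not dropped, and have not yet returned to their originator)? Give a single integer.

Round 1: pos1(id43) recv 82: fwd; pos2(id68) recv 43: drop; pos3(id23) recv 68: fwd; pos4(id96) recv 23: drop; pos5(id87) recv 96: fwd; pos6(id57) recv 87: fwd; pos0(id82) recv 57: drop
Round 2: pos2(id68) recv 82: fwd; pos4(id96) recv 68: drop; pos6(id57) recv 96: fwd; pos0(id82) recv 87: fwd
Round 3: pos3(id23) recv 82: fwd; pos0(id82) recv 96: fwd; pos1(id43) recv 87: fwd
After round 3: 3 messages still in flight

Answer: 3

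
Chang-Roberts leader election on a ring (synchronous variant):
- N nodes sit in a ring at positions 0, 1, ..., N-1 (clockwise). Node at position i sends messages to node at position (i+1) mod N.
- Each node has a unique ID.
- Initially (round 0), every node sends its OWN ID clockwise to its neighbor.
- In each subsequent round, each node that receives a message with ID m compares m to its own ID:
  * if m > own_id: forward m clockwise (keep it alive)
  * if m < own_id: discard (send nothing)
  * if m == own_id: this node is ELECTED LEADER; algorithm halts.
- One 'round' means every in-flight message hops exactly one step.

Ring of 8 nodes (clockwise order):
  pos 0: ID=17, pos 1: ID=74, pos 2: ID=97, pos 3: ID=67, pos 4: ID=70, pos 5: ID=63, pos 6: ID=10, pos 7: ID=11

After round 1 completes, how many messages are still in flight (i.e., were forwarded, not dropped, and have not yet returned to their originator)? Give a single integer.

Round 1: pos1(id74) recv 17: drop; pos2(id97) recv 74: drop; pos3(id67) recv 97: fwd; pos4(id70) recv 67: drop; pos5(id63) recv 70: fwd; pos6(id10) recv 63: fwd; pos7(id11) recv 10: drop; pos0(id17) recv 11: drop
After round 1: 3 messages still in flight

Answer: 3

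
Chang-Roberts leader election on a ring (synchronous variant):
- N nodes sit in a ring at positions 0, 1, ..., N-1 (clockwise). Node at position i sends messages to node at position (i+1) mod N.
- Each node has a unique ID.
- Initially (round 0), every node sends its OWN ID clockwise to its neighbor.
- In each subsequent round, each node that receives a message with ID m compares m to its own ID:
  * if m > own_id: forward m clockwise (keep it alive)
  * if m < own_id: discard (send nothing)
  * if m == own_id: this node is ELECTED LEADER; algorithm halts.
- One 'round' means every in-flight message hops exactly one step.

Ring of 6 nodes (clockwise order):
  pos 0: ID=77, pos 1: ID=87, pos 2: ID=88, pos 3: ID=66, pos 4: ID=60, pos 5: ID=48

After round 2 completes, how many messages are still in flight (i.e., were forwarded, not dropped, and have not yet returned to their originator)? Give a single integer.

Answer: 2

Derivation:
Round 1: pos1(id87) recv 77: drop; pos2(id88) recv 87: drop; pos3(id66) recv 88: fwd; pos4(id60) recv 66: fwd; pos5(id48) recv 60: fwd; pos0(id77) recv 48: drop
Round 2: pos4(id60) recv 88: fwd; pos5(id48) recv 66: fwd; pos0(id77) recv 60: drop
After round 2: 2 messages still in flight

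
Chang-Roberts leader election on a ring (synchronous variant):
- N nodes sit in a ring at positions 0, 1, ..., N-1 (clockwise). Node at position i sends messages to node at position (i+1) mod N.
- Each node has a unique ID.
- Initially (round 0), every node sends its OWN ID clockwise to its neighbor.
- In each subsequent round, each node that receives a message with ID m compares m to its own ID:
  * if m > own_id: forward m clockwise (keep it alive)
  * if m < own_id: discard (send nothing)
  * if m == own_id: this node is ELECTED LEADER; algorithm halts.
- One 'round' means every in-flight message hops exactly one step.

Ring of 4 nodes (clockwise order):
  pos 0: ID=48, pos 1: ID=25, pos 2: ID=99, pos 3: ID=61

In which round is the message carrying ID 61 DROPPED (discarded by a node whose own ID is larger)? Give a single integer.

Round 1: pos1(id25) recv 48: fwd; pos2(id99) recv 25: drop; pos3(id61) recv 99: fwd; pos0(id48) recv 61: fwd
Round 2: pos2(id99) recv 48: drop; pos0(id48) recv 99: fwd; pos1(id25) recv 61: fwd
Round 3: pos1(id25) recv 99: fwd; pos2(id99) recv 61: drop
Round 4: pos2(id99) recv 99: ELECTED
Message ID 61 originates at pos 3; dropped at pos 2 in round 3

Answer: 3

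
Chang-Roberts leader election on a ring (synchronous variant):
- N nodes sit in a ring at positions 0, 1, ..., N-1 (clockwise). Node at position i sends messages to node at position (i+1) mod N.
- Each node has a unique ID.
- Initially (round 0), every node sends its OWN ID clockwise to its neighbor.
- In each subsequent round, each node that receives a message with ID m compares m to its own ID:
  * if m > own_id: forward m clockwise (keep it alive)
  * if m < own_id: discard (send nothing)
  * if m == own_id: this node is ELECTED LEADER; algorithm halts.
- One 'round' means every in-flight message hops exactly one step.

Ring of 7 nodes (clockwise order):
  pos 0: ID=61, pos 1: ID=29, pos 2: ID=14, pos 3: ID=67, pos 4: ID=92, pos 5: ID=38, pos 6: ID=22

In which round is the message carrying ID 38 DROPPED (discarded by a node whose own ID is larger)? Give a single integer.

Round 1: pos1(id29) recv 61: fwd; pos2(id14) recv 29: fwd; pos3(id67) recv 14: drop; pos4(id92) recv 67: drop; pos5(id38) recv 92: fwd; pos6(id22) recv 38: fwd; pos0(id61) recv 22: drop
Round 2: pos2(id14) recv 61: fwd; pos3(id67) recv 29: drop; pos6(id22) recv 92: fwd; pos0(id61) recv 38: drop
Round 3: pos3(id67) recv 61: drop; pos0(id61) recv 92: fwd
Round 4: pos1(id29) recv 92: fwd
Round 5: pos2(id14) recv 92: fwd
Round 6: pos3(id67) recv 92: fwd
Round 7: pos4(id92) recv 92: ELECTED
Message ID 38 originates at pos 5; dropped at pos 0 in round 2

Answer: 2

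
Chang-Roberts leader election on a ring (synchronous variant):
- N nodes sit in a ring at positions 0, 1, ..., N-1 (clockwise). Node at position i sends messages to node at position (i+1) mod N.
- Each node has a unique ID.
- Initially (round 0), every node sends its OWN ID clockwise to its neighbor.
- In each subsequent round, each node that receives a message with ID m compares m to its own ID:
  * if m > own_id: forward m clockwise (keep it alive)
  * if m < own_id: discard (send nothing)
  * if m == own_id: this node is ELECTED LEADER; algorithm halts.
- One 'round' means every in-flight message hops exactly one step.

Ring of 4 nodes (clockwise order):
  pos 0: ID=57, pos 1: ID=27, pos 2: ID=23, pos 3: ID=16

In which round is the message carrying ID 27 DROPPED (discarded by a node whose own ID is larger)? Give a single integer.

Answer: 3

Derivation:
Round 1: pos1(id27) recv 57: fwd; pos2(id23) recv 27: fwd; pos3(id16) recv 23: fwd; pos0(id57) recv 16: drop
Round 2: pos2(id23) recv 57: fwd; pos3(id16) recv 27: fwd; pos0(id57) recv 23: drop
Round 3: pos3(id16) recv 57: fwd; pos0(id57) recv 27: drop
Round 4: pos0(id57) recv 57: ELECTED
Message ID 27 originates at pos 1; dropped at pos 0 in round 3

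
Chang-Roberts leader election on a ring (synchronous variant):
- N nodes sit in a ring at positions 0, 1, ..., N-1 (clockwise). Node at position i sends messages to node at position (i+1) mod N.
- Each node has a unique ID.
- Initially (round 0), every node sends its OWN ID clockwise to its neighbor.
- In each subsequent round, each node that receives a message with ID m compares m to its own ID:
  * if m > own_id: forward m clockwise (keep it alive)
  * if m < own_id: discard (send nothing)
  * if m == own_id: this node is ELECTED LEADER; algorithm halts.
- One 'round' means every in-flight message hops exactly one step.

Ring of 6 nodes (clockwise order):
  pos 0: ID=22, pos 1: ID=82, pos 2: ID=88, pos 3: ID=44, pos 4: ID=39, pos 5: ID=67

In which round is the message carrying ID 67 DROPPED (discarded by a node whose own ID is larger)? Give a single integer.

Round 1: pos1(id82) recv 22: drop; pos2(id88) recv 82: drop; pos3(id44) recv 88: fwd; pos4(id39) recv 44: fwd; pos5(id67) recv 39: drop; pos0(id22) recv 67: fwd
Round 2: pos4(id39) recv 88: fwd; pos5(id67) recv 44: drop; pos1(id82) recv 67: drop
Round 3: pos5(id67) recv 88: fwd
Round 4: pos0(id22) recv 88: fwd
Round 5: pos1(id82) recv 88: fwd
Round 6: pos2(id88) recv 88: ELECTED
Message ID 67 originates at pos 5; dropped at pos 1 in round 2

Answer: 2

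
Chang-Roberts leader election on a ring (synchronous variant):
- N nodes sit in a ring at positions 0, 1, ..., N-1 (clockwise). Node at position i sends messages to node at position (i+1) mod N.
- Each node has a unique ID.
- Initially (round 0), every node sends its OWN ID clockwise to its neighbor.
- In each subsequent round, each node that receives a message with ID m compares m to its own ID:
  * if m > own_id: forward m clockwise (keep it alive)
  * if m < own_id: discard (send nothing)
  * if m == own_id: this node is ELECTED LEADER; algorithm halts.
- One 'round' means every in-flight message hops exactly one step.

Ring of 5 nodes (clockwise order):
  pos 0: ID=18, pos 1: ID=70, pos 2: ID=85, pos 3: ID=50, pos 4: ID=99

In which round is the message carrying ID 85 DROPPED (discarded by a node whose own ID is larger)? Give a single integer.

Answer: 2

Derivation:
Round 1: pos1(id70) recv 18: drop; pos2(id85) recv 70: drop; pos3(id50) recv 85: fwd; pos4(id99) recv 50: drop; pos0(id18) recv 99: fwd
Round 2: pos4(id99) recv 85: drop; pos1(id70) recv 99: fwd
Round 3: pos2(id85) recv 99: fwd
Round 4: pos3(id50) recv 99: fwd
Round 5: pos4(id99) recv 99: ELECTED
Message ID 85 originates at pos 2; dropped at pos 4 in round 2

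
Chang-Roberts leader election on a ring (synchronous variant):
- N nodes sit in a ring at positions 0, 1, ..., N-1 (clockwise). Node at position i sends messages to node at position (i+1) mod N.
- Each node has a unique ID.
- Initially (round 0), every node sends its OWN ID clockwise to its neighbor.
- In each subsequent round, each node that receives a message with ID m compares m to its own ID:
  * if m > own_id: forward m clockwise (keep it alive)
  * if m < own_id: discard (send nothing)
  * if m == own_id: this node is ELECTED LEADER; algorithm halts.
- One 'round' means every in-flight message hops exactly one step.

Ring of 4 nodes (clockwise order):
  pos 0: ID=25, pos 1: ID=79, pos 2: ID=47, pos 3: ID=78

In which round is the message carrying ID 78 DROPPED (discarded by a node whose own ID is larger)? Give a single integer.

Answer: 2

Derivation:
Round 1: pos1(id79) recv 25: drop; pos2(id47) recv 79: fwd; pos3(id78) recv 47: drop; pos0(id25) recv 78: fwd
Round 2: pos3(id78) recv 79: fwd; pos1(id79) recv 78: drop
Round 3: pos0(id25) recv 79: fwd
Round 4: pos1(id79) recv 79: ELECTED
Message ID 78 originates at pos 3; dropped at pos 1 in round 2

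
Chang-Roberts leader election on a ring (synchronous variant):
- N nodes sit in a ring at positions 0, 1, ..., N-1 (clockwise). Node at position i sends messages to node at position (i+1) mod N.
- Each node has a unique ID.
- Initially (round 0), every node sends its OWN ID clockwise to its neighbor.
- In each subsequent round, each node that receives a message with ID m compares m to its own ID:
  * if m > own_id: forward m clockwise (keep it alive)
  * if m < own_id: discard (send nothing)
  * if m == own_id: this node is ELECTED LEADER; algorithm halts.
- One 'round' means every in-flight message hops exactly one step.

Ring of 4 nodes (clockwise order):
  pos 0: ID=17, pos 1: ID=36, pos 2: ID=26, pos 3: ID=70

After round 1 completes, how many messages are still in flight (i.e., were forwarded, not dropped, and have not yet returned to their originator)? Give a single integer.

Answer: 2

Derivation:
Round 1: pos1(id36) recv 17: drop; pos2(id26) recv 36: fwd; pos3(id70) recv 26: drop; pos0(id17) recv 70: fwd
After round 1: 2 messages still in flight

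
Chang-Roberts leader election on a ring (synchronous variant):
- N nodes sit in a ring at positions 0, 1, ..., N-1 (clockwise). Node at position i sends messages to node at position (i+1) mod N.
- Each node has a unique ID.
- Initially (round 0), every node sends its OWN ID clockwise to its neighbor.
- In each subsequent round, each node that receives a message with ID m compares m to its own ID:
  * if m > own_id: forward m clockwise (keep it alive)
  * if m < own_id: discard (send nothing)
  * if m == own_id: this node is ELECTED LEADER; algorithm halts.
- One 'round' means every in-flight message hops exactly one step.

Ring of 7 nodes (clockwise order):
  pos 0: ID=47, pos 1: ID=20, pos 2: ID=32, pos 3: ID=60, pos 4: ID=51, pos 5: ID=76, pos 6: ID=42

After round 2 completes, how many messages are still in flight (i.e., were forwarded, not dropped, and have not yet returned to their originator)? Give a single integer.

Answer: 2

Derivation:
Round 1: pos1(id20) recv 47: fwd; pos2(id32) recv 20: drop; pos3(id60) recv 32: drop; pos4(id51) recv 60: fwd; pos5(id76) recv 51: drop; pos6(id42) recv 76: fwd; pos0(id47) recv 42: drop
Round 2: pos2(id32) recv 47: fwd; pos5(id76) recv 60: drop; pos0(id47) recv 76: fwd
After round 2: 2 messages still in flight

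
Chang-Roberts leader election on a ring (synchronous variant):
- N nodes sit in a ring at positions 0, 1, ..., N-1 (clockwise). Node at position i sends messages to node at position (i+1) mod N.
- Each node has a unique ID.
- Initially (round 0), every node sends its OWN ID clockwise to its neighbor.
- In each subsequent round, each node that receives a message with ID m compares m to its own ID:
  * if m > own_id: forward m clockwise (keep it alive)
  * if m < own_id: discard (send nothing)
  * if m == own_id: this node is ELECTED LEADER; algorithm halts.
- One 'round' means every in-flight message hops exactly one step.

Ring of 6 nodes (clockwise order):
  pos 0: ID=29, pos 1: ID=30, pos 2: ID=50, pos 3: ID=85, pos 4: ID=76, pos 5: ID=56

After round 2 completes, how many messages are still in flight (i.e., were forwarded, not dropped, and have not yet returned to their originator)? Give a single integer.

Answer: 3

Derivation:
Round 1: pos1(id30) recv 29: drop; pos2(id50) recv 30: drop; pos3(id85) recv 50: drop; pos4(id76) recv 85: fwd; pos5(id56) recv 76: fwd; pos0(id29) recv 56: fwd
Round 2: pos5(id56) recv 85: fwd; pos0(id29) recv 76: fwd; pos1(id30) recv 56: fwd
After round 2: 3 messages still in flight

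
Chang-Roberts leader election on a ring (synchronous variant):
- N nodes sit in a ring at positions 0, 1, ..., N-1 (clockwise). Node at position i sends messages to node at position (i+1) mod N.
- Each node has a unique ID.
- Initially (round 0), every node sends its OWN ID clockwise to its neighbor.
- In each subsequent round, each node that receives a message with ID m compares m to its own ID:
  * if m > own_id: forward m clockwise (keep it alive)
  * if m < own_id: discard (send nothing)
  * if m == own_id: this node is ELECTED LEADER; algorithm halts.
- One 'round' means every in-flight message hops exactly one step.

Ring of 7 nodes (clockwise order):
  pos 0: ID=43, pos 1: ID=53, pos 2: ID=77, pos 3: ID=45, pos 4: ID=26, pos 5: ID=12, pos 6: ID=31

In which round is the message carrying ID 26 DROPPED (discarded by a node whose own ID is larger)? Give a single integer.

Answer: 2

Derivation:
Round 1: pos1(id53) recv 43: drop; pos2(id77) recv 53: drop; pos3(id45) recv 77: fwd; pos4(id26) recv 45: fwd; pos5(id12) recv 26: fwd; pos6(id31) recv 12: drop; pos0(id43) recv 31: drop
Round 2: pos4(id26) recv 77: fwd; pos5(id12) recv 45: fwd; pos6(id31) recv 26: drop
Round 3: pos5(id12) recv 77: fwd; pos6(id31) recv 45: fwd
Round 4: pos6(id31) recv 77: fwd; pos0(id43) recv 45: fwd
Round 5: pos0(id43) recv 77: fwd; pos1(id53) recv 45: drop
Round 6: pos1(id53) recv 77: fwd
Round 7: pos2(id77) recv 77: ELECTED
Message ID 26 originates at pos 4; dropped at pos 6 in round 2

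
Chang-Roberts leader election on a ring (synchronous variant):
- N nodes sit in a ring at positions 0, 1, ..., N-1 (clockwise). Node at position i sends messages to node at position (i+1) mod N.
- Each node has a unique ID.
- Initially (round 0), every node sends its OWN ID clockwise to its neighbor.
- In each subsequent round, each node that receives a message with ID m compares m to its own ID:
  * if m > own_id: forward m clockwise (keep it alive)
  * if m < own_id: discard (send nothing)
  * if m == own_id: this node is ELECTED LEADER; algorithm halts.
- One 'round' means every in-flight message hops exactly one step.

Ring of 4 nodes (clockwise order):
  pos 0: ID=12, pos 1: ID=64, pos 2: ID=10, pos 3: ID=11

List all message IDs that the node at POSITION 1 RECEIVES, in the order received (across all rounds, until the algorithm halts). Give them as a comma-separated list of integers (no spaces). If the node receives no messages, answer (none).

Answer: 12,64

Derivation:
Round 1: pos1(id64) recv 12: drop; pos2(id10) recv 64: fwd; pos3(id11) recv 10: drop; pos0(id12) recv 11: drop
Round 2: pos3(id11) recv 64: fwd
Round 3: pos0(id12) recv 64: fwd
Round 4: pos1(id64) recv 64: ELECTED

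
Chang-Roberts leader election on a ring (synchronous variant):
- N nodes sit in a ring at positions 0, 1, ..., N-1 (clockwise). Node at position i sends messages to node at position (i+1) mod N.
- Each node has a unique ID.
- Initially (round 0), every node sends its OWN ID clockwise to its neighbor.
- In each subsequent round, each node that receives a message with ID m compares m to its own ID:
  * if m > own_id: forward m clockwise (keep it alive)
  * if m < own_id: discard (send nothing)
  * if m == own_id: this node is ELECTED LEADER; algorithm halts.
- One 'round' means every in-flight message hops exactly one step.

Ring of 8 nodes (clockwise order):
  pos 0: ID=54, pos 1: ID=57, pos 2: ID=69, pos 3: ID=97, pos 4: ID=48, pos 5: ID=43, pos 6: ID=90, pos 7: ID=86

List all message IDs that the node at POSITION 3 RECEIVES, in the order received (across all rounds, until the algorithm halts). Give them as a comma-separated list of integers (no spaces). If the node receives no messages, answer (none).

Answer: 69,86,90,97

Derivation:
Round 1: pos1(id57) recv 54: drop; pos2(id69) recv 57: drop; pos3(id97) recv 69: drop; pos4(id48) recv 97: fwd; pos5(id43) recv 48: fwd; pos6(id90) recv 43: drop; pos7(id86) recv 90: fwd; pos0(id54) recv 86: fwd
Round 2: pos5(id43) recv 97: fwd; pos6(id90) recv 48: drop; pos0(id54) recv 90: fwd; pos1(id57) recv 86: fwd
Round 3: pos6(id90) recv 97: fwd; pos1(id57) recv 90: fwd; pos2(id69) recv 86: fwd
Round 4: pos7(id86) recv 97: fwd; pos2(id69) recv 90: fwd; pos3(id97) recv 86: drop
Round 5: pos0(id54) recv 97: fwd; pos3(id97) recv 90: drop
Round 6: pos1(id57) recv 97: fwd
Round 7: pos2(id69) recv 97: fwd
Round 8: pos3(id97) recv 97: ELECTED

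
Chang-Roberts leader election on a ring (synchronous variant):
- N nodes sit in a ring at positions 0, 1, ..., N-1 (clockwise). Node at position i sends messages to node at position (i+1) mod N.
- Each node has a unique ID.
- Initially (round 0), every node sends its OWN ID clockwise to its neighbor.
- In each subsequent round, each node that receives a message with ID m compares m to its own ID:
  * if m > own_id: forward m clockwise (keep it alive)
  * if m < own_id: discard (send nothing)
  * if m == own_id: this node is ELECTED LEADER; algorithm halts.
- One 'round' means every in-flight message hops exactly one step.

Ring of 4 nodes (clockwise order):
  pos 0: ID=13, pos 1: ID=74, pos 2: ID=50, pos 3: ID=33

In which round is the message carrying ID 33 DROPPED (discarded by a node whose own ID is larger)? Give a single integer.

Answer: 2

Derivation:
Round 1: pos1(id74) recv 13: drop; pos2(id50) recv 74: fwd; pos3(id33) recv 50: fwd; pos0(id13) recv 33: fwd
Round 2: pos3(id33) recv 74: fwd; pos0(id13) recv 50: fwd; pos1(id74) recv 33: drop
Round 3: pos0(id13) recv 74: fwd; pos1(id74) recv 50: drop
Round 4: pos1(id74) recv 74: ELECTED
Message ID 33 originates at pos 3; dropped at pos 1 in round 2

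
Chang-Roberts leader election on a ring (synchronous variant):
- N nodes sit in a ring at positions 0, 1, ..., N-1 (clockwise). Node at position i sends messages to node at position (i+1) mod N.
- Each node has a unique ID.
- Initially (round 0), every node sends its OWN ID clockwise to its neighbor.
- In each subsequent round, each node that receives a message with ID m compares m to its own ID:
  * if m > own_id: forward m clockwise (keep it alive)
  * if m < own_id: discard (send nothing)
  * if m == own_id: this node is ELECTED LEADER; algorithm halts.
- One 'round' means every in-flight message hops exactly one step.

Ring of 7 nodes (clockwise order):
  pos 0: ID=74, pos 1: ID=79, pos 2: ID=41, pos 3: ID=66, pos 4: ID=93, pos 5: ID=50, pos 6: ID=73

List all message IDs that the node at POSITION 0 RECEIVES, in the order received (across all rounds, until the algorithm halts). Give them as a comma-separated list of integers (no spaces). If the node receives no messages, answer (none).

Answer: 73,93

Derivation:
Round 1: pos1(id79) recv 74: drop; pos2(id41) recv 79: fwd; pos3(id66) recv 41: drop; pos4(id93) recv 66: drop; pos5(id50) recv 93: fwd; pos6(id73) recv 50: drop; pos0(id74) recv 73: drop
Round 2: pos3(id66) recv 79: fwd; pos6(id73) recv 93: fwd
Round 3: pos4(id93) recv 79: drop; pos0(id74) recv 93: fwd
Round 4: pos1(id79) recv 93: fwd
Round 5: pos2(id41) recv 93: fwd
Round 6: pos3(id66) recv 93: fwd
Round 7: pos4(id93) recv 93: ELECTED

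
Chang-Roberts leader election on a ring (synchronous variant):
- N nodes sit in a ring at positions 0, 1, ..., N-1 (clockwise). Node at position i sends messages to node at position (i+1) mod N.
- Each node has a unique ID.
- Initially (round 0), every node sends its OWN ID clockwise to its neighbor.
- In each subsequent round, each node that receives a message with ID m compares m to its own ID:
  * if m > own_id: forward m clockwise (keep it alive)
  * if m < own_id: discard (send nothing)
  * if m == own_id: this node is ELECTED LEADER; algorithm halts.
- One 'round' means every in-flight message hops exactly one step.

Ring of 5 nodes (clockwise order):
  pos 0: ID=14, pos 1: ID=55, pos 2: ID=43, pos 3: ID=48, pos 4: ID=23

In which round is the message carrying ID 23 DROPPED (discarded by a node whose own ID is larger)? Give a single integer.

Answer: 2

Derivation:
Round 1: pos1(id55) recv 14: drop; pos2(id43) recv 55: fwd; pos3(id48) recv 43: drop; pos4(id23) recv 48: fwd; pos0(id14) recv 23: fwd
Round 2: pos3(id48) recv 55: fwd; pos0(id14) recv 48: fwd; pos1(id55) recv 23: drop
Round 3: pos4(id23) recv 55: fwd; pos1(id55) recv 48: drop
Round 4: pos0(id14) recv 55: fwd
Round 5: pos1(id55) recv 55: ELECTED
Message ID 23 originates at pos 4; dropped at pos 1 in round 2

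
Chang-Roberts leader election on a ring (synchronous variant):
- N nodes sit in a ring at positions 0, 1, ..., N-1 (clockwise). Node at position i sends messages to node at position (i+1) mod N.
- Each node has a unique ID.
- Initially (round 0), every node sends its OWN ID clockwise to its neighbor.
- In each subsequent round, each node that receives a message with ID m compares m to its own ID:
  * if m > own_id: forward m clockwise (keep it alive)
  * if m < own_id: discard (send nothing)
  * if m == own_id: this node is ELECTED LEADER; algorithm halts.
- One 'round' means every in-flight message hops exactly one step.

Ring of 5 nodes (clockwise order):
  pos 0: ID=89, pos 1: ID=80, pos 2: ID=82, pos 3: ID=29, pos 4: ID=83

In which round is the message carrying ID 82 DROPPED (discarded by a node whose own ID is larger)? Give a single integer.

Round 1: pos1(id80) recv 89: fwd; pos2(id82) recv 80: drop; pos3(id29) recv 82: fwd; pos4(id83) recv 29: drop; pos0(id89) recv 83: drop
Round 2: pos2(id82) recv 89: fwd; pos4(id83) recv 82: drop
Round 3: pos3(id29) recv 89: fwd
Round 4: pos4(id83) recv 89: fwd
Round 5: pos0(id89) recv 89: ELECTED
Message ID 82 originates at pos 2; dropped at pos 4 in round 2

Answer: 2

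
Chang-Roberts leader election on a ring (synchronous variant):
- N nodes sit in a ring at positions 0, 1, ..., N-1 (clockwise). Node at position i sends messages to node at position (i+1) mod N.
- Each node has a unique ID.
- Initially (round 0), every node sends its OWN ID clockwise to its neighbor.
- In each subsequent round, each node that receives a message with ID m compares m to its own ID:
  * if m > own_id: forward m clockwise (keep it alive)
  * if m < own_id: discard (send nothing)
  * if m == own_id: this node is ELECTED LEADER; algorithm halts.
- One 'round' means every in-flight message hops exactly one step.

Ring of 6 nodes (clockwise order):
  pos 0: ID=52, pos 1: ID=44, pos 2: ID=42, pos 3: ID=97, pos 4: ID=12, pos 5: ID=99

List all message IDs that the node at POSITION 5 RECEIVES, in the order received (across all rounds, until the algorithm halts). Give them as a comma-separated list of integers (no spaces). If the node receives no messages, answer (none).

Answer: 12,97,99

Derivation:
Round 1: pos1(id44) recv 52: fwd; pos2(id42) recv 44: fwd; pos3(id97) recv 42: drop; pos4(id12) recv 97: fwd; pos5(id99) recv 12: drop; pos0(id52) recv 99: fwd
Round 2: pos2(id42) recv 52: fwd; pos3(id97) recv 44: drop; pos5(id99) recv 97: drop; pos1(id44) recv 99: fwd
Round 3: pos3(id97) recv 52: drop; pos2(id42) recv 99: fwd
Round 4: pos3(id97) recv 99: fwd
Round 5: pos4(id12) recv 99: fwd
Round 6: pos5(id99) recv 99: ELECTED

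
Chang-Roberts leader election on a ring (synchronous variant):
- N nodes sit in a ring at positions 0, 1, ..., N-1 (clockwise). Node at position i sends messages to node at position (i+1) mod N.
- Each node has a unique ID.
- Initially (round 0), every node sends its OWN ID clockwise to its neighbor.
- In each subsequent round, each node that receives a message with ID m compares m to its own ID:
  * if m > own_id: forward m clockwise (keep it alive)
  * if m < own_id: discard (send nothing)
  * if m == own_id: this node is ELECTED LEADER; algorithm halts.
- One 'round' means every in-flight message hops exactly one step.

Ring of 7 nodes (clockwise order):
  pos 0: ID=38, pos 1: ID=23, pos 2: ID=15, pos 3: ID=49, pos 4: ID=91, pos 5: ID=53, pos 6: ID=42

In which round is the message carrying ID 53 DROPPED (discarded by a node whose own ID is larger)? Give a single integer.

Answer: 6

Derivation:
Round 1: pos1(id23) recv 38: fwd; pos2(id15) recv 23: fwd; pos3(id49) recv 15: drop; pos4(id91) recv 49: drop; pos5(id53) recv 91: fwd; pos6(id42) recv 53: fwd; pos0(id38) recv 42: fwd
Round 2: pos2(id15) recv 38: fwd; pos3(id49) recv 23: drop; pos6(id42) recv 91: fwd; pos0(id38) recv 53: fwd; pos1(id23) recv 42: fwd
Round 3: pos3(id49) recv 38: drop; pos0(id38) recv 91: fwd; pos1(id23) recv 53: fwd; pos2(id15) recv 42: fwd
Round 4: pos1(id23) recv 91: fwd; pos2(id15) recv 53: fwd; pos3(id49) recv 42: drop
Round 5: pos2(id15) recv 91: fwd; pos3(id49) recv 53: fwd
Round 6: pos3(id49) recv 91: fwd; pos4(id91) recv 53: drop
Round 7: pos4(id91) recv 91: ELECTED
Message ID 53 originates at pos 5; dropped at pos 4 in round 6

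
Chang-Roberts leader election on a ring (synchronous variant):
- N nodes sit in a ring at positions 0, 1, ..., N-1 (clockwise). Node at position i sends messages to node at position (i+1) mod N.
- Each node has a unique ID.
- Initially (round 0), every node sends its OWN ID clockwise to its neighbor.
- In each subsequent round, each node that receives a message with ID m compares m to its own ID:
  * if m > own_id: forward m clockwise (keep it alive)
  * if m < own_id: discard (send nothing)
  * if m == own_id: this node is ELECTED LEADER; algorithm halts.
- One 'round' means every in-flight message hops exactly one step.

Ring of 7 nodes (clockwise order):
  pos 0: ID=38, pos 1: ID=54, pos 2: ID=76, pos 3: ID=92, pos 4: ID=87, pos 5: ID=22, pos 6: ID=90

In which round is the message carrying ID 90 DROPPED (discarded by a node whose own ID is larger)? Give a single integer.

Answer: 4

Derivation:
Round 1: pos1(id54) recv 38: drop; pos2(id76) recv 54: drop; pos3(id92) recv 76: drop; pos4(id87) recv 92: fwd; pos5(id22) recv 87: fwd; pos6(id90) recv 22: drop; pos0(id38) recv 90: fwd
Round 2: pos5(id22) recv 92: fwd; pos6(id90) recv 87: drop; pos1(id54) recv 90: fwd
Round 3: pos6(id90) recv 92: fwd; pos2(id76) recv 90: fwd
Round 4: pos0(id38) recv 92: fwd; pos3(id92) recv 90: drop
Round 5: pos1(id54) recv 92: fwd
Round 6: pos2(id76) recv 92: fwd
Round 7: pos3(id92) recv 92: ELECTED
Message ID 90 originates at pos 6; dropped at pos 3 in round 4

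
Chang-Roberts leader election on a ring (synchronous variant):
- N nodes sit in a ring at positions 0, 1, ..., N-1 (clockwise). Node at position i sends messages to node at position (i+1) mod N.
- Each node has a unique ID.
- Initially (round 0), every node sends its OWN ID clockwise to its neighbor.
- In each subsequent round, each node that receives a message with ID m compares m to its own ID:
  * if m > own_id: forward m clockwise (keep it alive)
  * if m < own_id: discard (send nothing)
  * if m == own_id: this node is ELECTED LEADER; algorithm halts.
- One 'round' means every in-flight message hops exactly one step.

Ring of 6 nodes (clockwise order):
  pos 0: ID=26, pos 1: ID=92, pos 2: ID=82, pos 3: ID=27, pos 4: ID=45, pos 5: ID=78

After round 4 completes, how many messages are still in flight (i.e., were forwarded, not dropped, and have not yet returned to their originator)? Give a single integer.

Round 1: pos1(id92) recv 26: drop; pos2(id82) recv 92: fwd; pos3(id27) recv 82: fwd; pos4(id45) recv 27: drop; pos5(id78) recv 45: drop; pos0(id26) recv 78: fwd
Round 2: pos3(id27) recv 92: fwd; pos4(id45) recv 82: fwd; pos1(id92) recv 78: drop
Round 3: pos4(id45) recv 92: fwd; pos5(id78) recv 82: fwd
Round 4: pos5(id78) recv 92: fwd; pos0(id26) recv 82: fwd
After round 4: 2 messages still in flight

Answer: 2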